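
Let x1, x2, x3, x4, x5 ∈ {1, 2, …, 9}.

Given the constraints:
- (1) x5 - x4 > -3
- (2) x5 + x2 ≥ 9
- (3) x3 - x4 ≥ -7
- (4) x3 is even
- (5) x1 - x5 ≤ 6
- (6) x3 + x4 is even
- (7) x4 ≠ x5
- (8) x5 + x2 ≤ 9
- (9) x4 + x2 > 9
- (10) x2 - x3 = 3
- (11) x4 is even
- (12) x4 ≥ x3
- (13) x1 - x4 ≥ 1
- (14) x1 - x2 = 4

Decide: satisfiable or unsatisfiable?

Satisfiable

One satisfying assignment is x1 = 9, x2 = 5, x3 = 2, x4 = 6, x5 = 4.
For the less obvious constraints — constraint 1: x5 - x4 = -2; constraint 2: x5 + x2 = 9; constraint 3: x3 - x4 = -4 — and the others hold by inspection.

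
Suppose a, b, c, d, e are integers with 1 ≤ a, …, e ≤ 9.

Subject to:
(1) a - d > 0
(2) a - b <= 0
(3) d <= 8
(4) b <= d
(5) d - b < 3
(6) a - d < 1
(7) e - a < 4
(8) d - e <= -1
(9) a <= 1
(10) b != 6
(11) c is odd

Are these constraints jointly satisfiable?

Unsatisfiable

Constraints 1, 2, and 4 give b ≤ d, d < a, a ≤ b. Chaining: b ≤ d < a ≤ b, which forces b < b — impossible.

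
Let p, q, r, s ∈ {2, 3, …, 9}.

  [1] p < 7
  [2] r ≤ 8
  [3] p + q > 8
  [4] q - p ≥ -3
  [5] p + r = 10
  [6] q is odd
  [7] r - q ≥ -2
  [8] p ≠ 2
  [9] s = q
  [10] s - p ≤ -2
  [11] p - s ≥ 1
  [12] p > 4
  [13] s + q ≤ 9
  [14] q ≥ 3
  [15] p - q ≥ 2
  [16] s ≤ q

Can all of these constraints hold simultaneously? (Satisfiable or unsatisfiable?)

Satisfiable

The assignment p = 6, q = 3, r = 4, s = 3 works:
  constraint 3 holds since p + q = 9.
  constraint 4 holds since q - p = -3.
The rest check out directly.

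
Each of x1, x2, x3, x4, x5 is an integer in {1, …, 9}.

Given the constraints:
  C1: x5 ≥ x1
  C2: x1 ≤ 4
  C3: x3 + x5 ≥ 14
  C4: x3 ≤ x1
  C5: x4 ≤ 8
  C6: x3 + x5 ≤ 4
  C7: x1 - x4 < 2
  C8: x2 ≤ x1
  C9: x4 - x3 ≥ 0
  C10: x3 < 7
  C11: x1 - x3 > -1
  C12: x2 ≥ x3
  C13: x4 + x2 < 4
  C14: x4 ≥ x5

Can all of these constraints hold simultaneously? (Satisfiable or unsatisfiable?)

Unsatisfiable

From constraints 2 and 4: x3 ≤ x1 ≤ 4. From constraints 5 and 14: x5 ≤ x4 ≤ 8. Hence x3 + x5 ≤ 12. But constraint 3 requires x3 + x5 ≥ 14, and 14 > 12. Contradiction.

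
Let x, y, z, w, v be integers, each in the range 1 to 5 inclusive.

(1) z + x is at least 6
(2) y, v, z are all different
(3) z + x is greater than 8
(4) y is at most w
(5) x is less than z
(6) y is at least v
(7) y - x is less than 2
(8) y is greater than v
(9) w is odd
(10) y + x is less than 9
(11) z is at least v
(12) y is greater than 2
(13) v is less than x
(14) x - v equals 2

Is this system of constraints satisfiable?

Try x = 4, y = 4, z = 5, w = 5, v = 2.
Check constraint 1: z + x = 9; constraint 3: z + x = 9. The remaining constraints are straightforward to verify.

Satisfiable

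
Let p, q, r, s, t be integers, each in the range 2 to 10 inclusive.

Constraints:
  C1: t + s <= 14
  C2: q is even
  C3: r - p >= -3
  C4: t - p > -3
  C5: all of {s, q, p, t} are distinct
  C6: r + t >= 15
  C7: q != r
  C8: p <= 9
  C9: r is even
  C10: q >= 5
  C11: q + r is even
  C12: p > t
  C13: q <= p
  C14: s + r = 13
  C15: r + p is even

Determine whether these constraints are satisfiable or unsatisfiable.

Try p = 8, q = 6, r = 8, s = 5, t = 7.
Check constraint 1: t + s = 12; constraint 3: r - p = 0. The remaining constraints are straightforward to verify.

Satisfiable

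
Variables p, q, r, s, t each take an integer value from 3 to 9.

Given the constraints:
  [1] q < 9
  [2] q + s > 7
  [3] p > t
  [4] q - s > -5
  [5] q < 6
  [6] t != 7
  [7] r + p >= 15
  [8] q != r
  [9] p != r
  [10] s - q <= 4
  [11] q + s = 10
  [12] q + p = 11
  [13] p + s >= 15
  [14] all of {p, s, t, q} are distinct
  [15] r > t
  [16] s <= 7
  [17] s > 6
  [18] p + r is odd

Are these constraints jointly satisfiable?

Try p = 8, q = 3, r = 9, s = 7, t = 4.
Check constraint 2: q + s = 10; constraint 4: q - s = -4. The remaining constraints are straightforward to verify.

Satisfiable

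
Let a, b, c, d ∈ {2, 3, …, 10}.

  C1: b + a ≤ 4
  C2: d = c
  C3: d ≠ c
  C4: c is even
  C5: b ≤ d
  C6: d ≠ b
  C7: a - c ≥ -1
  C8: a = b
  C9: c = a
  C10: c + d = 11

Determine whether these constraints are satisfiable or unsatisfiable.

From constraints 2, 8, and 9, d = c = a = b, so d = b. But constraint 6 says d ≠ b. Contradiction.

Unsatisfiable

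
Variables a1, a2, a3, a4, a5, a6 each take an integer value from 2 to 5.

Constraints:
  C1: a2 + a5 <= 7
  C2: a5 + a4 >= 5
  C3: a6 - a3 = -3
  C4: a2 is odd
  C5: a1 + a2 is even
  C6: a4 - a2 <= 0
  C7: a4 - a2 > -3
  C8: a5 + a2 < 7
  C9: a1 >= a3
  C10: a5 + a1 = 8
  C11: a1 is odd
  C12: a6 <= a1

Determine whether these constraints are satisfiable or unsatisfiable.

Take a1 = 5, a2 = 3, a3 = 5, a4 = 3, a5 = 3, a6 = 2. Then constraint 1: a2 + a5 = 6; constraint 2: a5 + a4 = 6; constraint 3: a6 - a3 = -3, and every other listed constraint is also met.

Satisfiable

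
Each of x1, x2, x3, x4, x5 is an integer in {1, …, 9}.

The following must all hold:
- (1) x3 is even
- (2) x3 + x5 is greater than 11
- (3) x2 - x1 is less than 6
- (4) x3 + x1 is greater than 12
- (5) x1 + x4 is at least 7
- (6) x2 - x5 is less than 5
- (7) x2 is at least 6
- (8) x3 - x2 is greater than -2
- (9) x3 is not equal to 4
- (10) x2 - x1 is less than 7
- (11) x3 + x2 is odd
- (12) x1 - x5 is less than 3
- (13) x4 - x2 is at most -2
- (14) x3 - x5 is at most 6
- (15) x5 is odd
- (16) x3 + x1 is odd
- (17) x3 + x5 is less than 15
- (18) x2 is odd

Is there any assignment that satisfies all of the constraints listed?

Satisfiable

Setting (x1, x2, x3, x4, x5) = (5, 9, 8, 5, 5) satisfies everything: constraint 2: x3 + x5 = 13; constraint 3: x2 - x1 = 4, and the others follow.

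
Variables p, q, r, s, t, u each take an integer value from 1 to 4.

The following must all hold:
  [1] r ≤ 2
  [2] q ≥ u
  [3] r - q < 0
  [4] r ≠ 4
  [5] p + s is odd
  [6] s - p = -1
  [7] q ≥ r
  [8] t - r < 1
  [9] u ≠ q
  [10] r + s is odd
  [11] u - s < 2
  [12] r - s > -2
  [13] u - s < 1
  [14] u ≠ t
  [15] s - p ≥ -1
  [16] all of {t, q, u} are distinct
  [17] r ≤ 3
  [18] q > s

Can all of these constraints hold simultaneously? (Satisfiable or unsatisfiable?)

Take p = 3, q = 4, r = 1, s = 2, t = 1, u = 2. Then constraint 3: r - q = -3; constraint 6: s - p = -1; constraint 8: t - r = 0, and every other listed constraint is also met.

Satisfiable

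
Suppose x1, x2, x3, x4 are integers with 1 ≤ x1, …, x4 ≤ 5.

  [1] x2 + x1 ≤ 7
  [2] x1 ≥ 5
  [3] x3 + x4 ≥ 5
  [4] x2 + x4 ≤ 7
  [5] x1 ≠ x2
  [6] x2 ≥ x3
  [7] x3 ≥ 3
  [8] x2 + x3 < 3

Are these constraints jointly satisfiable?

From constraints 6 and 7: x2 ≥ x3 ≥ 3. From constraint 2: x1 ≥ 5. Hence x2 + x1 ≥ 8. But constraint 1 requires x2 + x1 ≤ 7, and 7 < 8. Contradiction.

Unsatisfiable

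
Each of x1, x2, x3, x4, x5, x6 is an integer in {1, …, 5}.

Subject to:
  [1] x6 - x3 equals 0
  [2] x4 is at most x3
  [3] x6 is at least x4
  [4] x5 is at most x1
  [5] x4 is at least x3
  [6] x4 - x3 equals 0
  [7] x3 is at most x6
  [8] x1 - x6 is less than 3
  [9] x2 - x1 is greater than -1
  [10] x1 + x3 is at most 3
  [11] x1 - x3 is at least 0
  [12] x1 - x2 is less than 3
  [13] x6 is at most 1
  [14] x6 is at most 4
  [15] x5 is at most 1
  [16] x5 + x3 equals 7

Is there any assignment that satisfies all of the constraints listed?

Unsatisfiable

From constraint 15: x5 ≤ 1. From constraints 7 and 14: x3 ≤ x6 ≤ 4. Hence x5 + x3 ≤ 5. But constraint 16 requires x5 + x3 = 7, and 7 > 5. Contradiction.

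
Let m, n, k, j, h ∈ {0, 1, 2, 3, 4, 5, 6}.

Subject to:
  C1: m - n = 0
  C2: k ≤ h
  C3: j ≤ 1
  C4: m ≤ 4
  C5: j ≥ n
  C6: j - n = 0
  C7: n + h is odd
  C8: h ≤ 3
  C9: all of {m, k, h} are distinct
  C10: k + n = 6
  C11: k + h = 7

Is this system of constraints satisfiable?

From constraints 2 and 8: k ≤ h ≤ 3. From constraints 3 and 5: n ≤ j ≤ 1. Hence k + n ≤ 4. But constraint 10 requires k + n = 6, and 6 > 4. Contradiction.

Unsatisfiable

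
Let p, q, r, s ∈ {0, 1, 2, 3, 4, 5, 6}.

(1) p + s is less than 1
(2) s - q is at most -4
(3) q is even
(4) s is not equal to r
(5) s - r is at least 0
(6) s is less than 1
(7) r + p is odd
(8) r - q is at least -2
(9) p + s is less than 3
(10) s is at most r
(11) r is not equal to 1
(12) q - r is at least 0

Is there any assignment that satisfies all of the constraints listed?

Constraints 2, 5, and 8 give q − s ≥ 4, s − r ≥ 0, r − q ≥ -2.
Adding all 3 inequalities: the left sides telescope to 0, and the right sides sum to 4 + 0 + (-2) = 2. So 0 ≥ 2, which is false.

Unsatisfiable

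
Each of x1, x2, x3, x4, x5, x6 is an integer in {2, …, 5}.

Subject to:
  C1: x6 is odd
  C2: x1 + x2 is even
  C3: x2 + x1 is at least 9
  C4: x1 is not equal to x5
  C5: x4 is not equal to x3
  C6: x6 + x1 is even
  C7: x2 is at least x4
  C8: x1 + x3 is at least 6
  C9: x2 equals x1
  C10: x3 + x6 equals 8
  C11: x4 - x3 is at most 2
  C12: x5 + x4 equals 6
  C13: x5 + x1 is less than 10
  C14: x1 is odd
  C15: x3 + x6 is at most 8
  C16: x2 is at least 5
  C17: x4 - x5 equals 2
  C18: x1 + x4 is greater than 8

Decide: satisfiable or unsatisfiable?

Satisfiable

Take x1 = 5, x2 = 5, x3 = 3, x4 = 4, x5 = 2, x6 = 5. Then constraint 3: x2 + x1 = 10; constraint 8: x1 + x3 = 8; constraint 10: x3 + x6 = 8, and every other listed constraint is also met.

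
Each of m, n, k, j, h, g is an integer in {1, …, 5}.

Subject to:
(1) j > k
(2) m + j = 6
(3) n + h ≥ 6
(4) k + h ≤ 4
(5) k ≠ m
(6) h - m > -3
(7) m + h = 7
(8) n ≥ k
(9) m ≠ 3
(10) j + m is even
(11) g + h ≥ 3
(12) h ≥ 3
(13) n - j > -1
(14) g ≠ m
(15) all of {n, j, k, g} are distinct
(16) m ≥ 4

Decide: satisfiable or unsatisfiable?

The assignment m = 4, n = 4, k = 1, j = 2, h = 3, g = 3 works:
  constraint 2 holds since m + j = 6.
  constraint 3 holds since n + h = 7.
The rest check out directly.

Satisfiable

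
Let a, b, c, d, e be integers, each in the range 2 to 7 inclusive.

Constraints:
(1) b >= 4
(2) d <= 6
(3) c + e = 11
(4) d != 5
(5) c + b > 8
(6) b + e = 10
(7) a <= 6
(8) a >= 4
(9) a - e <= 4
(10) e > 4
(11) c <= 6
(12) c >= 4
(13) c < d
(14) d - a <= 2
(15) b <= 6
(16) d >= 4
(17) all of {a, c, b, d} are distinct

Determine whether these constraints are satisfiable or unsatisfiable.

Constraints 1, 2, 7, 8, 11, 12, 15, and 16 confine each of a, c, b, d to the 3 values {4, …, 6}.
Constraint 17 requires all 4 of them to be distinct, but only 3 values are available — impossible by the pigeonhole principle.

Unsatisfiable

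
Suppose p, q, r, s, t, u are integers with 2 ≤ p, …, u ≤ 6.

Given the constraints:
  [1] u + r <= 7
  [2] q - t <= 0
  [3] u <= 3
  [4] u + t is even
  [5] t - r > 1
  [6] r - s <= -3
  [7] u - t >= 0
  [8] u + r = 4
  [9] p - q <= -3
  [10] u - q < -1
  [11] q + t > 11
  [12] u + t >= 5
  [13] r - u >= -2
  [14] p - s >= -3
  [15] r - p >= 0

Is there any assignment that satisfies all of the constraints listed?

Unsatisfiable

Constraints 2, 6, 7, 9, 13, and 14 give u − t ≥ 0, t − q ≥ 0, q − p ≥ 3, p − s ≥ -3, s − r ≥ 3, r − u ≥ -2.
Adding all 6 inequalities: the left sides telescope to 0, and the right sides sum to 0 + 0 + 3 + (-3) + 3 + (-2) = 1. So 0 ≥ 1, which is false.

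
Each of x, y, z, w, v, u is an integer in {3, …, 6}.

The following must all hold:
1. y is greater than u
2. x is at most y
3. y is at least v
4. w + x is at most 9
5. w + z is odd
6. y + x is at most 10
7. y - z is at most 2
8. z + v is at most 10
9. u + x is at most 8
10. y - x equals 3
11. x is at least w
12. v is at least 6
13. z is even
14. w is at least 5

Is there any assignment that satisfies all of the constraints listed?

Unsatisfiable

From constraints 3 and 12: y ≥ v ≥ 6. From constraints 11 and 14: x ≥ w ≥ 5. Hence y + x ≥ 11. But constraint 6 requires y + x ≤ 10, and 10 < 11. Contradiction.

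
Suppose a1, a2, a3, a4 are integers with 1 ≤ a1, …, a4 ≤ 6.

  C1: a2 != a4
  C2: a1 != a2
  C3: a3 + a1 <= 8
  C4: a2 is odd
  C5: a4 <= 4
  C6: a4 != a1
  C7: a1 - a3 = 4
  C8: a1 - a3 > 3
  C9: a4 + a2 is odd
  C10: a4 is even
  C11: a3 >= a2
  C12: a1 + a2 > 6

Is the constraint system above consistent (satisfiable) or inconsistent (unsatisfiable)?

Satisfiable

One satisfying assignment is a1 = 6, a2 = 1, a3 = 2, a4 = 2.
For the less obvious constraints — constraint 3: a3 + a1 = 8; constraint 7: a1 - a3 = 4 — and the others hold by inspection.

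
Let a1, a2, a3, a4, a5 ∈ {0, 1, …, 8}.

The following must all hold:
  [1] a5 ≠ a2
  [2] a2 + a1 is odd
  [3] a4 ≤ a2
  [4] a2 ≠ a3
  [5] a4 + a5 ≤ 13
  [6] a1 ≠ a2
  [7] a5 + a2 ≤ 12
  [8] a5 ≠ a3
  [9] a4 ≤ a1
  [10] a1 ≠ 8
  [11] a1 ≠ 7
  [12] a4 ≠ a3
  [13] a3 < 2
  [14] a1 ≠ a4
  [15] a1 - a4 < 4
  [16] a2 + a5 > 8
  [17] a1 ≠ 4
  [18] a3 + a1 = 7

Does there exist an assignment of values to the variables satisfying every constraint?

One satisfying assignment is a1 = 6, a2 = 3, a3 = 1, a4 = 3, a5 = 7.
For the less obvious constraints — constraint 5: a4 + a5 = 10; constraint 7: a5 + a2 = 10 — and the others hold by inspection.

Satisfiable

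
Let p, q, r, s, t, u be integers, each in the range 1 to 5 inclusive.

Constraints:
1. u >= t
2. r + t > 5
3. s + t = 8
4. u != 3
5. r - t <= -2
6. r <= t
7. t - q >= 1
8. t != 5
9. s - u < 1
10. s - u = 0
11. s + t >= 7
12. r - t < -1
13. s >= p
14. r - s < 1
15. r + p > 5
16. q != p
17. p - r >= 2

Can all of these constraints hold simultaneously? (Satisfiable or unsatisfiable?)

Satisfiable

Try p = 4, q = 1, r = 2, s = 4, t = 4, u = 4.
Check constraint 2: r + t = 6; constraint 3: s + t = 8. The remaining constraints are straightforward to verify.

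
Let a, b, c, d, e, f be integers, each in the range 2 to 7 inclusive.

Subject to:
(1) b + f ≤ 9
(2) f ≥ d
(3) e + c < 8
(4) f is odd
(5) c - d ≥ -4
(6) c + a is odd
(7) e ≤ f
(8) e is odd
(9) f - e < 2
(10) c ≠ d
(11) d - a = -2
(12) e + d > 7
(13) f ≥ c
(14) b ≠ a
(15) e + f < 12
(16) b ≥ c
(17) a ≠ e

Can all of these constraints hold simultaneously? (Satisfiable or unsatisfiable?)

Setting (a, b, c, d, e, f) = (7, 4, 2, 5, 5, 5) satisfies everything: constraint 1: b + f = 9; constraint 3: e + c = 7, and the others follow.

Satisfiable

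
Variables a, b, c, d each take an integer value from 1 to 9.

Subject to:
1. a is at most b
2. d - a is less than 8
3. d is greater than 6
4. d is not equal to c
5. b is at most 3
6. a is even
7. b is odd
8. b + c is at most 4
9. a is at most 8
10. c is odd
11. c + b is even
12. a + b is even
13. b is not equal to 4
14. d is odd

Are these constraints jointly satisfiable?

Unsatisfiable

Constraint 6 makes a even and constraint 7 makes b odd, so a + b must be odd. Constraint 12 says a + b is even — contradiction.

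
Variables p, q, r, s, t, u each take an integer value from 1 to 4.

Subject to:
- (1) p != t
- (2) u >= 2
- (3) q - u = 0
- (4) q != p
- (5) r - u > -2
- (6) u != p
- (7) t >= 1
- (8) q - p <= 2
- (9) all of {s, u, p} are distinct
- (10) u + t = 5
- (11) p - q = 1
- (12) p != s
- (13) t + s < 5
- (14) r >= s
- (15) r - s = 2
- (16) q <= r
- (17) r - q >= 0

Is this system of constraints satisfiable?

Take p = 4, q = 3, r = 3, s = 1, t = 2, u = 3. Then constraint 3: q - u = 0; constraint 5: r - u = 0; constraint 8: q - p = -1, and every other listed constraint is also met.

Satisfiable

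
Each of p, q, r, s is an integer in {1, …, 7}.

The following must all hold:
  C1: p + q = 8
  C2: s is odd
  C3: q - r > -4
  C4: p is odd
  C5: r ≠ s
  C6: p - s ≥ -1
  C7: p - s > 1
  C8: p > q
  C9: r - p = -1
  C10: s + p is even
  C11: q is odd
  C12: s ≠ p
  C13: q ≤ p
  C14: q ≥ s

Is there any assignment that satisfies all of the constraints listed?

Satisfiable

The assignment p = 5, q = 3, r = 4, s = 3 works:
  constraint 1 holds since p + q = 8.
  constraint 3 holds since q - r = -1.
The rest check out directly.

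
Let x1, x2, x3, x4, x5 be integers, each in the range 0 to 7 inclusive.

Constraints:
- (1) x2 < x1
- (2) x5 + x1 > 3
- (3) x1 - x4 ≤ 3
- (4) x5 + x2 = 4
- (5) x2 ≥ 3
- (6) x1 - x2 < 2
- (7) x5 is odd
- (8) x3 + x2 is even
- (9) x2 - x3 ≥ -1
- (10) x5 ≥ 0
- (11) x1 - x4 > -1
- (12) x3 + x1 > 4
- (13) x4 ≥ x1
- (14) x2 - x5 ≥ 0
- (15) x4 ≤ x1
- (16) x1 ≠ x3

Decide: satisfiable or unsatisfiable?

Satisfiable

The assignment x1 = 4, x2 = 3, x3 = 1, x4 = 4, x5 = 1 works:
  constraint 2 holds since x5 + x1 = 5.
  constraint 3 holds since x1 - x4 = 0.
  constraint 4 holds since x5 + x2 = 4.
The rest check out directly.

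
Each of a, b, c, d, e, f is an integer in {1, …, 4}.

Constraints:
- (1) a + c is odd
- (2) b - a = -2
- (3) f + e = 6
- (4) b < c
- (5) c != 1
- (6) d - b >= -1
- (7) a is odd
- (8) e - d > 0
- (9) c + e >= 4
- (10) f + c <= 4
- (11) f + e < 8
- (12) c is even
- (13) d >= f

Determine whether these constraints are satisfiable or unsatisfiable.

Satisfiable

Try a = 3, b = 1, c = 2, d = 2, e = 4, f = 2.
Check constraint 2: b - a = -2; constraint 3: f + e = 6. The remaining constraints are straightforward to verify.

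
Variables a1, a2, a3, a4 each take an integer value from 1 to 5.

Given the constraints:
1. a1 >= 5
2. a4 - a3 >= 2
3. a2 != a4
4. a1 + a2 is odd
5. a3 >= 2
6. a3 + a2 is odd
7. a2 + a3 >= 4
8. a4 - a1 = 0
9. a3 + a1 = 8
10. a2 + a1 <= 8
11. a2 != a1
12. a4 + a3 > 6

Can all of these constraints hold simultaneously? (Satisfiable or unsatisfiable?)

Satisfiable

Take a1 = 5, a2 = 2, a3 = 3, a4 = 5. Then constraint 2: a4 - a3 = 2; constraint 7: a2 + a3 = 5; constraint 8: a4 - a1 = 0, and every other listed constraint is also met.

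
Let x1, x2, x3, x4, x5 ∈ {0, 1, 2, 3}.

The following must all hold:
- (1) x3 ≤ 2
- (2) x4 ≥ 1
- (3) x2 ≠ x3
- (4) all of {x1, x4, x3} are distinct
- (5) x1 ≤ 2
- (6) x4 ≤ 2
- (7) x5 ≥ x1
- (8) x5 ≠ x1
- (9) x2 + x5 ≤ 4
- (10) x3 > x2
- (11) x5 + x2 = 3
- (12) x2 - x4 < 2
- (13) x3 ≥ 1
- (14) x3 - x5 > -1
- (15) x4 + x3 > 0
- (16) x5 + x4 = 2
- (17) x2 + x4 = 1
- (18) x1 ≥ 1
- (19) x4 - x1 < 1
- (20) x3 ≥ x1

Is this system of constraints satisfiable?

Constraints 1, 2, 5, 6, 13, and 18 confine each of x1, x4, x3 to the 2 values {1, 2}.
Constraint 4 requires all 3 of them to be distinct, but only 2 values are available — impossible by the pigeonhole principle.

Unsatisfiable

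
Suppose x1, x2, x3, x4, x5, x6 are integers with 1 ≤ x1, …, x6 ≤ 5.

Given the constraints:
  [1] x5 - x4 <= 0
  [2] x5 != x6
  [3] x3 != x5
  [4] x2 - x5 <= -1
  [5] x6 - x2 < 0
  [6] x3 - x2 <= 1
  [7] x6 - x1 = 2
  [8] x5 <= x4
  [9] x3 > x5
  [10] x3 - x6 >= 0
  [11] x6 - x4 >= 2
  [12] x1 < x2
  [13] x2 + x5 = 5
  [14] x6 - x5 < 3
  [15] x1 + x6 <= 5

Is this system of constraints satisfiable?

Constraints 1, 4, 6, 10, and 11 give x2 − x3 ≥ -1, x3 − x6 ≥ 0, x6 − x4 ≥ 2, x4 − x5 ≥ 0, x5 − x2 ≥ 1.
Adding all 5 inequalities: the left sides telescope to 0, and the right sides sum to (-1) + 0 + 2 + 0 + 1 = 2. So 0 ≥ 2, which is false.

Unsatisfiable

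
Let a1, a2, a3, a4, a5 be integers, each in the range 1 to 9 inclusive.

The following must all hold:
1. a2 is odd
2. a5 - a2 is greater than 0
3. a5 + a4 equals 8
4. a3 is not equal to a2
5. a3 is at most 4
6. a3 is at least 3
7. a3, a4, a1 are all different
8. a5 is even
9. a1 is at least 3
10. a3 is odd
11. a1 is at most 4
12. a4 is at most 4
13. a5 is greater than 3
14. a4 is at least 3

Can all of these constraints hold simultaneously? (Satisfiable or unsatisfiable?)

Unsatisfiable

Constraints 5, 6, 9, 11, 12, and 14 confine each of a3, a4, a1 to the 2 values {3, 4}.
Constraint 7 requires all 3 of them to be distinct, but only 2 values are available — impossible by the pigeonhole principle.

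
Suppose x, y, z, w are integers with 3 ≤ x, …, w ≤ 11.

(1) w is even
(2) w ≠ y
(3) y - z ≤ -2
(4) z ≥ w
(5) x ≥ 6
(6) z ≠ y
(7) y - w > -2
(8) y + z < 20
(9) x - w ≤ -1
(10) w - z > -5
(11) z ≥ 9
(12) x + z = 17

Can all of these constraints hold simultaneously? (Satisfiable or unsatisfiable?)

Satisfiable

One satisfying assignment is x = 7, y = 7, z = 10, w = 8.
For the less obvious constraints — constraint 3: y - z = -3; constraint 7: y - w = -1; constraint 8: y + z = 17 — and the others hold by inspection.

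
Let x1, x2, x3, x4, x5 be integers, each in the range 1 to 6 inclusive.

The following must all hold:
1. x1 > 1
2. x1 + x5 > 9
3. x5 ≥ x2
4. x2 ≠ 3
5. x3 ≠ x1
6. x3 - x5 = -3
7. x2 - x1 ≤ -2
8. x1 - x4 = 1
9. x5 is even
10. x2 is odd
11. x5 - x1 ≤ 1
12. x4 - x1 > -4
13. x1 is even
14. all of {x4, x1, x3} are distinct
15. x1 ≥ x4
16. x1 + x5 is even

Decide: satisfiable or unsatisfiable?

Try x1 = 6, x2 = 1, x3 = 3, x4 = 5, x5 = 6.
Check constraint 2: x1 + x5 = 12; constraint 6: x3 - x5 = -3. The remaining constraints are straightforward to verify.

Satisfiable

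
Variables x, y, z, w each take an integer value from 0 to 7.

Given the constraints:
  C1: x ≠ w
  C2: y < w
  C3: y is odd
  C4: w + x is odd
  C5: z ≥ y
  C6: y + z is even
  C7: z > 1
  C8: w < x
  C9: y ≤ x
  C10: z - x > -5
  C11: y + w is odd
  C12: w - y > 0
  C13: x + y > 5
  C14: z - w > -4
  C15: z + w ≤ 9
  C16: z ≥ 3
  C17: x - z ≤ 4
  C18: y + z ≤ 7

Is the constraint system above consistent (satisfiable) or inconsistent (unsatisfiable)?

Satisfiable

Take x = 7, y = 1, z = 3, w = 4. Then constraint 10: z - x = -4; constraint 12: w - y = 3, and every other listed constraint is also met.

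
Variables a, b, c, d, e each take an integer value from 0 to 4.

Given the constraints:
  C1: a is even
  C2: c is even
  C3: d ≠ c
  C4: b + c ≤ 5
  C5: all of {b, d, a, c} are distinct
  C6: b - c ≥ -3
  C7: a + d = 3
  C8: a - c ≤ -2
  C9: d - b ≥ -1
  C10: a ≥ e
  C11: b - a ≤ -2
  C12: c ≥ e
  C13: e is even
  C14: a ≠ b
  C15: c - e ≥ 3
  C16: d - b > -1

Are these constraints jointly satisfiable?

Unsatisfiable

Constraints 6, 8, and 11 give b − c ≥ -3, c − a ≥ 2, a − b ≥ 2.
Adding all 3 inequalities: the left sides telescope to 0, and the right sides sum to (-3) + 2 + 2 = 1. So 0 ≥ 1, which is false.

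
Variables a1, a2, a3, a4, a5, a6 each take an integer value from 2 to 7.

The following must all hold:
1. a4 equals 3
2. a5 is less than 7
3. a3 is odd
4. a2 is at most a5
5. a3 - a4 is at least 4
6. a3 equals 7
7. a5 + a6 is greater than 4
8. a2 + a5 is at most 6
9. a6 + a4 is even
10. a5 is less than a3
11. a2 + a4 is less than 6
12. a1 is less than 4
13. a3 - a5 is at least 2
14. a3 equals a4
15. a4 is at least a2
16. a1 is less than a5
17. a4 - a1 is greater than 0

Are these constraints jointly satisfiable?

Unsatisfiable

Constraint 6 fixes a3 = 7 and constraint 1 fixes a4 = 3, but constraint 14 requires a3 = a4. Since 7 ≠ 3, contradiction.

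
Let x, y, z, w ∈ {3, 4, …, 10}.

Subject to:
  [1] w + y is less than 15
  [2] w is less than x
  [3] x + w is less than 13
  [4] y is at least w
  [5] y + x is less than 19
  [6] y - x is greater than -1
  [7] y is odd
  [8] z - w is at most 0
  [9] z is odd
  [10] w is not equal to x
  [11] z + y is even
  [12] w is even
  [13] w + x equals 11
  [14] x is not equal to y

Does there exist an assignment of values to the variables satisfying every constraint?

The assignment x = 7, y = 9, z = 3, w = 4 works:
  constraint 1 holds since w + y = 13.
  constraint 3 holds since x + w = 11.
The rest check out directly.

Satisfiable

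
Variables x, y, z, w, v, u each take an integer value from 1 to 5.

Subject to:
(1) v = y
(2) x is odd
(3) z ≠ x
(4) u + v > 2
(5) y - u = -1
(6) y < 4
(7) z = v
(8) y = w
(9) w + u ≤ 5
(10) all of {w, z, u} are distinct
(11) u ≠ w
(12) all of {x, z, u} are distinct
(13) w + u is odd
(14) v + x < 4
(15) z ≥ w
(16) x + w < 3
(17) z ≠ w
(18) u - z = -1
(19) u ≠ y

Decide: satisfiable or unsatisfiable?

From constraints 1, 7, and 8, z = v = y = w, so z = w. But constraint 17 says z ≠ w. Contradiction.

Unsatisfiable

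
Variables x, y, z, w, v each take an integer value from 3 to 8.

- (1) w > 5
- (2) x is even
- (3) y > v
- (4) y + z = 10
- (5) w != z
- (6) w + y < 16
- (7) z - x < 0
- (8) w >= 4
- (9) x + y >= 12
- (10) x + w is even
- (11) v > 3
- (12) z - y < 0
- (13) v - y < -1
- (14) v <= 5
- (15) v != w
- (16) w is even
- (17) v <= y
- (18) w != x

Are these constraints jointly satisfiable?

One satisfying assignment is x = 6, y = 6, z = 4, w = 8, v = 4.
For the less obvious constraints — constraint 4: y + z = 10; constraint 6: w + y = 14; constraint 7: z - x = -2 — and the others hold by inspection.

Satisfiable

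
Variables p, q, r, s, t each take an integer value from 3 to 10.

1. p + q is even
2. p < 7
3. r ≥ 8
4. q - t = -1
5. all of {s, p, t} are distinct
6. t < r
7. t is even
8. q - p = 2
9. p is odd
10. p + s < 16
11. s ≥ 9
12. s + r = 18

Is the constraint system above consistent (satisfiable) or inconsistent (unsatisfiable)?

Satisfiable

One satisfying assignment is p = 3, q = 5, r = 8, s = 10, t = 6.
For the less obvious constraints — constraint 4: q - t = -1; constraint 8: q - p = 2 — and the others hold by inspection.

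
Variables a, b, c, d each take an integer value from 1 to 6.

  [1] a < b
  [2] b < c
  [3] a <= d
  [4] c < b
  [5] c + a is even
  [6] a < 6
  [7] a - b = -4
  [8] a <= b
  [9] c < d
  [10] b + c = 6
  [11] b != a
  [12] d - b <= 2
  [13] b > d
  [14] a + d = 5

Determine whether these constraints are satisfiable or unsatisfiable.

Unsatisfiable

Constraints 2, 9, and 13 give d < b, b < c, c < d. Chaining: d < b < c < d, which forces d < d — impossible.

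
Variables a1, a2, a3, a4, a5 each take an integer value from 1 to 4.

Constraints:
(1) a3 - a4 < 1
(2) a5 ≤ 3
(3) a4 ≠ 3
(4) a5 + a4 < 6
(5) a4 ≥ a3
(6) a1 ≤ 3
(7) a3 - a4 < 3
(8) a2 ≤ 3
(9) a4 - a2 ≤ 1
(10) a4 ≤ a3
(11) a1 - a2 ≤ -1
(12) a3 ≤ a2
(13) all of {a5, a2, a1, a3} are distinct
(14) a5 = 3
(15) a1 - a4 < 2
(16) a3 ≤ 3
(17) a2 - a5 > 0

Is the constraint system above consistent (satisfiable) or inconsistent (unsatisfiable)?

Unsatisfiable

Constraints 2, 6, 8, and 16 confine each of a5, a2, a1, a3 to the 3 values {1, …, 3} (the domain already gives each ≥ 1).
Constraint 13 requires all 4 of them to be distinct, but only 3 values are available — impossible by the pigeonhole principle.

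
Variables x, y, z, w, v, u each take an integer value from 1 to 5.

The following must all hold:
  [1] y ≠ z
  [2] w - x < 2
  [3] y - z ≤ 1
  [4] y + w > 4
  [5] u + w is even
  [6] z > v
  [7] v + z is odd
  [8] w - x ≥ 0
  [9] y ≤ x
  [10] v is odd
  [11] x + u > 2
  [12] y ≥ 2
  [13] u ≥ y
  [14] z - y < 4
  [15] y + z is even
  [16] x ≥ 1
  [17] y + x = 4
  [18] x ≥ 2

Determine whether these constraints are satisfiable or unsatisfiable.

Setting (x, y, z, w, v, u) = (2, 2, 4, 3, 1, 3) satisfies everything: constraint 2: w - x = 1; constraint 3: y - z = -2, and the others follow.

Satisfiable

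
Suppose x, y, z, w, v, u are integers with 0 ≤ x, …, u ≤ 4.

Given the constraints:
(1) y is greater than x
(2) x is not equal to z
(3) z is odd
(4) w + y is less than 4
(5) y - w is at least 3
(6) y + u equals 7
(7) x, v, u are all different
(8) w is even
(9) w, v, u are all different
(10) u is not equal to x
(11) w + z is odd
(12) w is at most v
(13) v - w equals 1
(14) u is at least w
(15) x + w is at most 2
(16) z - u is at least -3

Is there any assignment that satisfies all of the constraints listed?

Satisfiable

Try x = 0, y = 3, z = 1, w = 0, v = 1, u = 4.
Check constraint 4: w + y = 3; constraint 5: y - w = 3; constraint 6: y + u = 7. The remaining constraints are straightforward to verify.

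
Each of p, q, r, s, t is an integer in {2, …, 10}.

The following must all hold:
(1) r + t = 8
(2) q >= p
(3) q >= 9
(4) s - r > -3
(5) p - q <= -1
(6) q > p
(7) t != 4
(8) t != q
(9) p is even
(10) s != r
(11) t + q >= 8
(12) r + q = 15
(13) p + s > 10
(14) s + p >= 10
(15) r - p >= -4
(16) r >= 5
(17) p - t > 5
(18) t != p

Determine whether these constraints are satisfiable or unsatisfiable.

One satisfying assignment is p = 8, q = 9, r = 6, s = 5, t = 2.
For the less obvious constraints — constraint 1: r + t = 8; constraint 4: s - r = -1; constraint 5: p - q = -1 — and the others hold by inspection.

Satisfiable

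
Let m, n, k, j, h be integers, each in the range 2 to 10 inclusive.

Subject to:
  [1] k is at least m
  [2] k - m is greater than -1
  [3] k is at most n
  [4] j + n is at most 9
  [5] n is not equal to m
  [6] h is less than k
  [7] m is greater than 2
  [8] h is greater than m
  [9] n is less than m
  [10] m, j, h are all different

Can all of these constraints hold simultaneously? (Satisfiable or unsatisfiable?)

Unsatisfiable

Constraints 3, 6, 8, and 9 give n < m, m < h, h < k, k ≤ n. Chaining: n < m < h < k ≤ n, which forces n < n — impossible.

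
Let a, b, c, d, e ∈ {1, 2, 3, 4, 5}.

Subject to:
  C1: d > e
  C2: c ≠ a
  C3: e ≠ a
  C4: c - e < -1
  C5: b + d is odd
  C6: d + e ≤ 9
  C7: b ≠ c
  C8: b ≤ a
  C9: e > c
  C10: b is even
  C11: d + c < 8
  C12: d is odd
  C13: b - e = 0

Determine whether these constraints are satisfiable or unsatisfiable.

Try a = 5, b = 4, c = 2, d = 5, e = 4.
Check constraint 4: c - e = -2; constraint 6: d + e = 9. The remaining constraints are straightforward to verify.

Satisfiable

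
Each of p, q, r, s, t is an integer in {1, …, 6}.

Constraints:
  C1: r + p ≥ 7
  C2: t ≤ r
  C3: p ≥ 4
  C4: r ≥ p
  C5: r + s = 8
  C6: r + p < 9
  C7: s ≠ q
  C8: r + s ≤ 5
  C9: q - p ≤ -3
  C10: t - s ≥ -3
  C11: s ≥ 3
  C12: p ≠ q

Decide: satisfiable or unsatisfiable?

Unsatisfiable

From constraints 3 and 4: r ≥ p ≥ 4. From constraint 11: s ≥ 3. Hence r + s ≥ 7. But constraint 8 requires r + s ≤ 5, and 5 < 7. Contradiction.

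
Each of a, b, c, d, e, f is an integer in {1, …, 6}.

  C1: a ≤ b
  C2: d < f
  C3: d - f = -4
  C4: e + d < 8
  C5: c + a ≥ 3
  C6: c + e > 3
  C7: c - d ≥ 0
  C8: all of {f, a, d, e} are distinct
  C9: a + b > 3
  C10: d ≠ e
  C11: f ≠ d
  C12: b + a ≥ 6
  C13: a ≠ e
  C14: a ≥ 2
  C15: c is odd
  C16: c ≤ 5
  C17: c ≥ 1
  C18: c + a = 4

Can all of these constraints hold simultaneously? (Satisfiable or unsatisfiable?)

Satisfiable

One satisfying assignment is a = 3, b = 3, c = 1, d = 1, e = 4, f = 5.
For the less obvious constraints — constraint 3: d - f = -4; constraint 4: e + d = 5; constraint 5: c + a = 4 — and the others hold by inspection.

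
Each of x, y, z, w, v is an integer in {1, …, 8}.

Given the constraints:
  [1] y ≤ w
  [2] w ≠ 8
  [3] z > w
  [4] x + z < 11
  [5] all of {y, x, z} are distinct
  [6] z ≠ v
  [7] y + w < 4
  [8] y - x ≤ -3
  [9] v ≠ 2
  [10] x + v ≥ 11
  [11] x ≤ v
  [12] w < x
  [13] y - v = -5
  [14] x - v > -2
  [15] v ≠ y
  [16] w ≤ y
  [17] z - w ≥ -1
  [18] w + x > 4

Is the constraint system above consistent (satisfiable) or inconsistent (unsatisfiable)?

The assignment x = 6, y = 1, z = 2, w = 1, v = 6 works:
  constraint 4 holds since x + z = 8.
  constraint 7 holds since y + w = 2.
  constraint 8 holds since y - x = -5.
The rest check out directly.

Satisfiable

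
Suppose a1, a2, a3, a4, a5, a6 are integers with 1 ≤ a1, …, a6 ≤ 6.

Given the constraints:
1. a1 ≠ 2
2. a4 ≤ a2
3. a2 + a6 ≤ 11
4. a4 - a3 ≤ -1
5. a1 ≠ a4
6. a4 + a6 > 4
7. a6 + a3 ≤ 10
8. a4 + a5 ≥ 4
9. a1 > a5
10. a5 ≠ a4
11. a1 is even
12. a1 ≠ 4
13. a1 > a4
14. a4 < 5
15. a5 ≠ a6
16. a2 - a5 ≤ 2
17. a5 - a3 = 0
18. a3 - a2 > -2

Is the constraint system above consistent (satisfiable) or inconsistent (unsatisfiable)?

Satisfiable

Take a1 = 6, a2 = 3, a3 = 3, a4 = 2, a5 = 3, a6 = 5. Then constraint 3: a2 + a6 = 8; constraint 4: a4 - a3 = -1, and every other listed constraint is also met.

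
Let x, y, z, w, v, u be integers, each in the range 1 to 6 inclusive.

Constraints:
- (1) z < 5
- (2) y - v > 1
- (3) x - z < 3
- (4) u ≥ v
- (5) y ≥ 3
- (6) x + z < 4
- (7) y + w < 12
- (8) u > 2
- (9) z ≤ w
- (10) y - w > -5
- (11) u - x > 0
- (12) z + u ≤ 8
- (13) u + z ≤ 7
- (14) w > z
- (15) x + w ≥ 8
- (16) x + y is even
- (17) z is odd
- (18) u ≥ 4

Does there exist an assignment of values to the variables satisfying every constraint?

Setting (x, y, z, w, v, u) = (2, 4, 1, 6, 1, 5) satisfies everything: constraint 2: y - v = 3; constraint 3: x - z = 1, and the others follow.

Satisfiable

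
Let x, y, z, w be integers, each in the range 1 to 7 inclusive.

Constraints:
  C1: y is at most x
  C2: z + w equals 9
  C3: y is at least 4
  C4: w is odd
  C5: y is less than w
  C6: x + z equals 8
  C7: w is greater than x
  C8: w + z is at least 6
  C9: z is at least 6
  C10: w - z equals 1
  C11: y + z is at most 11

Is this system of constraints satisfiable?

From constraints 1 and 3: x ≥ y ≥ 4. From constraint 9: z ≥ 6. Hence x + z ≥ 10. But constraint 6 requires x + z = 8, and 8 < 10. Contradiction.

Unsatisfiable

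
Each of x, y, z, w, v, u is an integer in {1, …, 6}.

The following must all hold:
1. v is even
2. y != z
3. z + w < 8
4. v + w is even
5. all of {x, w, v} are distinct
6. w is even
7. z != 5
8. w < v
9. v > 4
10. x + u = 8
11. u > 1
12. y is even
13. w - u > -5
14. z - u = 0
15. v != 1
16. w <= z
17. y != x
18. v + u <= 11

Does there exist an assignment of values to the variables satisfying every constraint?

One satisfying assignment is x = 4, y = 6, z = 4, w = 2, v = 6, u = 4.
For the less obvious constraints — constraint 3: z + w = 6; constraint 10: x + u = 8 — and the others hold by inspection.

Satisfiable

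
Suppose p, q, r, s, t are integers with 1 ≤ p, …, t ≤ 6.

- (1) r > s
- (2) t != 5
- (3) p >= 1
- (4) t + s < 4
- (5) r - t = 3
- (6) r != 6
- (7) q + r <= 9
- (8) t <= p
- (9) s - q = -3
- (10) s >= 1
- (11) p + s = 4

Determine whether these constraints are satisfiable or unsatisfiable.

Try p = 2, q = 5, r = 4, s = 2, t = 1.
Check constraint 4: t + s = 3; constraint 5: r - t = 3. The remaining constraints are straightforward to verify.

Satisfiable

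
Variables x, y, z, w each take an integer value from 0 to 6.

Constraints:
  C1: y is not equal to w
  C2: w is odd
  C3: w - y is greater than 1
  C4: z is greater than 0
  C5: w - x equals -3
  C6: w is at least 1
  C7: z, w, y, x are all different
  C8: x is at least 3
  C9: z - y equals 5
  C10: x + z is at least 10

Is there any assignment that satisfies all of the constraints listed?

Satisfiable

One satisfying assignment is x = 6, y = 0, z = 5, w = 3.
For the less obvious constraints — constraint 3: w - y = 3; constraint 5: w - x = -3 — and the others hold by inspection.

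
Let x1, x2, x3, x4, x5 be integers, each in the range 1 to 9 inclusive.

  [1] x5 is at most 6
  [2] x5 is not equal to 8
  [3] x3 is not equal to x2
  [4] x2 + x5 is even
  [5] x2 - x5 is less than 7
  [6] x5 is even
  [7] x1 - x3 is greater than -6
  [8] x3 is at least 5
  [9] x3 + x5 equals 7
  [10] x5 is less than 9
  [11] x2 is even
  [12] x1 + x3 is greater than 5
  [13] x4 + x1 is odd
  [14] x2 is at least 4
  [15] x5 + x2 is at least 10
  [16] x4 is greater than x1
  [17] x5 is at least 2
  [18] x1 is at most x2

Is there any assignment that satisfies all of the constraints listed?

One satisfying assignment is x1 = 1, x2 = 8, x3 = 5, x4 = 8, x5 = 2.
For the less obvious constraints — constraint 5: x2 - x5 = 6; constraint 7: x1 - x3 = -4; constraint 9: x3 + x5 = 7 — and the others hold by inspection.

Satisfiable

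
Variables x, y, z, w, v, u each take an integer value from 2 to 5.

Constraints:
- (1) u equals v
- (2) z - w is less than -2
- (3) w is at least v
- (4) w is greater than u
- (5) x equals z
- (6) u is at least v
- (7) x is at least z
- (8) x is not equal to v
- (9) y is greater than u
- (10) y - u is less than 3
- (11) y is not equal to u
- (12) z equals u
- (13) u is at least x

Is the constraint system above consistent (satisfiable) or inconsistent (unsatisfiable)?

Unsatisfiable

From constraints 1, 5, and 12, x = z = u = v, so x = v. But constraint 8 says x ≠ v. Contradiction.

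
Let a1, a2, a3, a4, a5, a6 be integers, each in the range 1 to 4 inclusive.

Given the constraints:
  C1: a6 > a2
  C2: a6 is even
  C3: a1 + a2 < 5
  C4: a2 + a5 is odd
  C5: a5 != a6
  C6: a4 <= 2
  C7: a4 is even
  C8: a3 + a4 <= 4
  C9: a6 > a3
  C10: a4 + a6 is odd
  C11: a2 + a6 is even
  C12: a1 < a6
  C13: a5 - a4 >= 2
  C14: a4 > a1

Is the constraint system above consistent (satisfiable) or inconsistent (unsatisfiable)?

Unsatisfiable

Constraint 7 makes a4 even and constraint 2 makes a6 even, so a4 + a6 must be even. Constraint 10 says a4 + a6 is odd — contradiction.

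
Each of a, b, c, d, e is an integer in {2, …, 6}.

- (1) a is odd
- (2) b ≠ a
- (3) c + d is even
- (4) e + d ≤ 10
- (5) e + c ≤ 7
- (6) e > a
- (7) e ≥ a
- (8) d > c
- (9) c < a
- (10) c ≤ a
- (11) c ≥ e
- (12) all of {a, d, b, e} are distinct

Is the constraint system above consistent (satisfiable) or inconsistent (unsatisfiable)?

Constraints 6, 9, and 11 give c < a, a < e, e ≤ c. Chaining: c < a < e ≤ c, which forces c < c — impossible.

Unsatisfiable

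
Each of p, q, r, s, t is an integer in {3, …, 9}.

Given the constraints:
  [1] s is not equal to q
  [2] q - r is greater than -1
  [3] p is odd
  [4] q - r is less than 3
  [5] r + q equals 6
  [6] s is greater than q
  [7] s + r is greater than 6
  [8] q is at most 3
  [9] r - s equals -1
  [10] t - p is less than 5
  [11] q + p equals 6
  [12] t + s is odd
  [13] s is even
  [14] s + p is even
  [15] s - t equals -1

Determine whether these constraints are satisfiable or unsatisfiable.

Unsatisfiable

Constraint 13 makes s even and constraint 3 makes p odd, so s + p must be odd. Constraint 14 says s + p is even — contradiction.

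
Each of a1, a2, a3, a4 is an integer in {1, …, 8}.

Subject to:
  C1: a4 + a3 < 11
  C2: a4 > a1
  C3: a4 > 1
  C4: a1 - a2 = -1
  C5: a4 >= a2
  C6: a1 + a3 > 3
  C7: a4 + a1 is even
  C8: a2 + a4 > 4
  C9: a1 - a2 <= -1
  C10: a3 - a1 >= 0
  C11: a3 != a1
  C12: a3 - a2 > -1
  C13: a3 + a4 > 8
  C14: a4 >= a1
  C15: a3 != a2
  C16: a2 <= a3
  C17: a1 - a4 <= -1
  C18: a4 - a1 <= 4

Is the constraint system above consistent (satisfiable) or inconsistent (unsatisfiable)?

Setting (a1, a2, a3, a4) = (1, 2, 4, 5) satisfies everything: constraint 1: a4 + a3 = 9; constraint 4: a1 - a2 = -1, and the others follow.

Satisfiable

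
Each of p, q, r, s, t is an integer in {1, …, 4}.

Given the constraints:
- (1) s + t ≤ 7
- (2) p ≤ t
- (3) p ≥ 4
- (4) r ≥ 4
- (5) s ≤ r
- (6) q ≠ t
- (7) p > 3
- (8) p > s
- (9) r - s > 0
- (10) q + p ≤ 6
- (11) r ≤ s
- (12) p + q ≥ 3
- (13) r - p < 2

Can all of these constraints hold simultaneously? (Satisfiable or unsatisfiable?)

From constraints 4 and 11: s ≥ r ≥ 4. From constraints 2 and 3: t ≥ p ≥ 4. Hence s + t ≥ 8. But constraint 1 requires s + t ≤ 7, and 7 < 8. Contradiction.

Unsatisfiable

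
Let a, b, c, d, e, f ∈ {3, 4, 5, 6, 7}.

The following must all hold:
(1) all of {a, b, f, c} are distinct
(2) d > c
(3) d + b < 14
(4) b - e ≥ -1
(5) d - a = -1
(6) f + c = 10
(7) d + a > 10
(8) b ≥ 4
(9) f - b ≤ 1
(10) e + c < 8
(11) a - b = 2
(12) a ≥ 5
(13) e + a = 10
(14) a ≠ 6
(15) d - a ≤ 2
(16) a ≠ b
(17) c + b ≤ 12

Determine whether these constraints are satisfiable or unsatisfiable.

Satisfiable

Try a = 7, b = 5, c = 4, d = 6, e = 3, f = 6.
Check constraint 3: d + b = 11; constraint 4: b - e = 2. The remaining constraints are straightforward to verify.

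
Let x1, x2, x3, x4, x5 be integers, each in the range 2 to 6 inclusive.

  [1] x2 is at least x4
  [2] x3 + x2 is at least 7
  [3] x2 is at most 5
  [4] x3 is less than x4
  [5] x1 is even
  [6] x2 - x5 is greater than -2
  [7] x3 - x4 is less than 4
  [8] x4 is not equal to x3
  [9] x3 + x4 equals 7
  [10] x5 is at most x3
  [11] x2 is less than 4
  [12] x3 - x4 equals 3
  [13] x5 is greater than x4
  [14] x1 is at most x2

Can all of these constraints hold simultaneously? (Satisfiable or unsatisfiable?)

Constraints 4, 10, and 13 give x4 < x5, x5 ≤ x3, x3 < x4. Chaining: x4 < x5 ≤ x3 < x4, which forces x4 < x4 — impossible.

Unsatisfiable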